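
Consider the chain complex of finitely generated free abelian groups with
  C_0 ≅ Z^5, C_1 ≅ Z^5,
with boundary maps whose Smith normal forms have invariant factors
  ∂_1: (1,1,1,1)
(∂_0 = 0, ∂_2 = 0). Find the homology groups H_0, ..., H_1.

H_0 = Z,  H_1 = Z.

H_0: b_0 = 5 − 0 − 4 = 1; torsion from ∂_1 factors > 1: none. So H_0 = Z.
H_1: b_1 = 5 − 4 − 0 = 1; torsion from ∂_2 factors > 1: none. So H_1 = Z.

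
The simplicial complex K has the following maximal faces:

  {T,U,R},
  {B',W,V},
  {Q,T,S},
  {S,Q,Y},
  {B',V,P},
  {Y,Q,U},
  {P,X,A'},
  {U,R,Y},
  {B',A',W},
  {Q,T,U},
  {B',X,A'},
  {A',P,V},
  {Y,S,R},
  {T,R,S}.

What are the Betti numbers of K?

b_0 = 2, b_1 = 1, b_2 = 1.

Take the total order P < Q < R < S < T < U < V < W < X < Y < A' < B' on the vertex set. Then K (dimension 2) consists of the simplices:

  0-simplices (12): [P], [Q], [R], [S], [T], [U], [V], [W], [X], [Y], [A'], [B']
  1-simplices (24): (24 of them)
  2-simplices (14): [P,V,A'], [P,V,B'], [P,X,A'], [Q,S,T], [Q,S,Y], [Q,T,U], [Q,U,Y], [R,S,T], [R,S,Y], [R,T,U], [R,U,Y], [V,W,B'], [W,A',B'], [X,A',B']

giving chain groups C_0 ≅ Z^12, C_1 ≅ Z^24, C_2 ≅ Z^14.

The boundary map ∂_1: C_1 → C_0 is given by ∂[p,q] = [q] − [p]. For instance
  ∂[X,B'] = [B'] − [X].
This gives a 12×24 integer matrix of rank 10; reducing to Smith normal form yields diagonal entries (1,1,1,1,1,1,1,1,1,1).

The boundary map ∂_2: C_2 → C_1 sends each 2-simplex [p,q,r] to [q,r] − [p,r] + [p,q]. For instance
  ∂[R,S,Y] = [S,Y] − [R,Y] + [R,S],
  ∂[P,V,A'] = [V,A'] − [P,A'] + [P,V].
As a 24×14 matrix over Z this has rank 13, with invariant factors (1,1,1,1,1,1,1,1,1,1,1,1,1).

Computing H_k = (kernel of ∂_k) / (image of ∂_{k+1}):

  H_0: rank C_0 − rank ∂_1 = 12 − 10 = 2, and the invariant factors of ∂_1 are all 1, so H_0 = Z^2.
  H_1: rank ker ∂_1 − rank ∂_2 = (24 − 10) − 13 = 1, and the invariant factors of ∂_2 are all 1, so H_1 = Z.
  H_2: rank ker ∂_2 − rank ∂_3 = (14 − 13) − 0 = 1, and there is no ∂_3, so H_2 = Z.

Hence the Betti numbers are b_0 = 2, b_1 = 1, b_2 = 1.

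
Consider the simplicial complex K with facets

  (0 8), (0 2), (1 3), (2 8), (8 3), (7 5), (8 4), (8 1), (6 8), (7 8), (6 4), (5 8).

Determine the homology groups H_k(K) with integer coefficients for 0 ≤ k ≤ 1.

Fix the vertex order 0 < 1 < 2 < 3 < 4 < 5 < 6 < 7 < 8 and write every simplex with vertices in increasing order. Then dim K = 1 and the simplices of K are:

  0-simplices (9): [0], [1], [2], [3], [4], [5], [6], [7], [8]
  1-simplices (12): [0,2], [0,8], [1,3], [1,8], [2,8], [3,8], [4,6], [4,8], [5,7], [5,8], [6,8], [7,8]

Hence C_0 ≅ Z^9, C_1 ≅ Z^12.

Boundary ∂_1: C_1 → C_0 is given by ∂[p,q] = [q] − [p]. For instance
  ∂[1,3] = [3] − [1].
This gives a 9×12 integer matrix of rank 8; reducing to Smith normal form yields diagonal entries (1,1,1,1,1,1,1,1).

Computing H_k = (kernel of ∂_k) / (image of ∂_{k+1}):

  H_0: rank C_0 − rank ∂_1 = 9 − 8 = 1, and the invariant factors of ∂_1 are all 1, so H_0 ≅ Z.
  H_1: rank ker ∂_1 − rank ∂_2 = (12 − 8) − 0 = 4, and there is no ∂_2, so H_1 ≅ Z^4.

(K is a triangulation of a wedge of 4 circles.)

H_0 = Z,  H_1 = Z^4.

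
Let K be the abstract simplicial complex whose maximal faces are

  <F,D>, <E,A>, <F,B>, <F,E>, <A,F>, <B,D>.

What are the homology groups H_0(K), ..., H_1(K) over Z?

H_0 = Z,  H_1 = Z^2.

We work with the vertex ordering A < B < D < E < F. The simplices of K, each written with vertices in increasing order, are:

  0-simplices (5): A, B, D, E, F
  1-simplices (6): AE, AF, BD, BF, DF, EF

Hence C_0 ≅ Z^5, C_1 ≅ Z^6.

The boundary map ∂_1: C_1 → C_0 maps an edge to its endpoints' difference, ∂[p,q] = q − p.
The resulting 5×6 matrix has rank 4, and its Smith normal form has invariant factors (1,1,1,1).

Reading off H_k = ker ∂_k / im ∂_{k+1}:

  H_0: rank C_0 − rank ∂_1 = 5 − 4 = 1, and the invariant factors of ∂_1 are all 1, so H_0 ≅ Z.
  H_1: rank ker ∂_1 − rank ∂_2 = (6 − 4) − 0 = 2, and there is no ∂_2, so H_1 ≅ Z^2.

As a check, the Euler characteristic is 5 − 6 = -1, which agrees with 1 − 2 = -1.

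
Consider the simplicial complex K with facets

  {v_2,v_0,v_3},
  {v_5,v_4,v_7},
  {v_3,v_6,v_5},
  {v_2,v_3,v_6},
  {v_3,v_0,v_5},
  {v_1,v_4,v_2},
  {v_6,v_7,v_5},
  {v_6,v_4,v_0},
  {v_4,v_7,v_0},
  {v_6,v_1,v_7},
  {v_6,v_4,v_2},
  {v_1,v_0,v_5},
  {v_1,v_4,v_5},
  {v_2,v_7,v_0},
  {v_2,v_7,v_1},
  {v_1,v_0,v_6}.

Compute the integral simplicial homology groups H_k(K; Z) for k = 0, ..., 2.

H_0 = Z,  H_1 = Z^2,  H_2 = Z.

We work with the vertex ordering v_0 < v_1 < v_2 < v_3 < v_4 < v_5 < v_6 < v_7. The simplices of K, each written with vertices in increasing order, are:

  0-simplices (8): [v_0], [v_1], [v_2], [v_3], [v_4], [v_5], [v_6], [v_7]
  1-simplices (24): (24 of them)
  2-simplices (16): (16 of them)

Hence C_0 ≅ Z^8, C_1 ≅ Z^24, C_2 ≅ Z^16.

Boundary ∂_1: C_1 → C_0 is given by ∂[p,q] = [q] − [p].
This gives a 8×24 integer matrix of rank 7; reducing to Smith normal form yields diagonal entries (1,1,1,1,1,1,1).

∂_2: C_2 → C_1 sends each 2-simplex [p,q,r] to [q,r] − [p,r] + [p,q]. For instance
  ∂[v_0,v_4,v_6] = [v_4,v_6] − [v_0,v_6] + [v_0,v_4],
  ∂[v_2,v_3,v_6] = [v_3,v_6] − [v_2,v_6] + [v_2,v_3].
As a 24×16 matrix over Z this has rank 15, with invariant factors (1,1,1,1,1,1,1,1,1,1,1,1,1,1,1).

From H_k ≅ ker(∂_k) / im(∂_{k+1}) we obtain:

  H_0: rank C_0 − rank ∂_1 = 8 − 7 = 1, and the invariant factors of ∂_1 are all 1, so H_0 = Z.
  H_1: rank ker ∂_1 − rank ∂_2 = (24 − 7) − 15 = 2, and the invariant factors of ∂_2 are all 1, so H_1 = Z^2.
  H_2: rank ker ∂_2 − rank ∂_3 = (16 − 15) − 0 = 1, and there is no ∂_3, so H_2 = Z.

As a check, the Euler characteristic is 8 − 24 + 16 = 0, which agrees with 1 − 2 + 1 = 0.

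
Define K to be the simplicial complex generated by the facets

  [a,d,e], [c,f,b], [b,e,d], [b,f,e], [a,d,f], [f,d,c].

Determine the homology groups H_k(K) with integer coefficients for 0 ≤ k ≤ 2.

H_0 ≅ Z,  H_1 ≅ Z,  H_2 = 0.

We work with the vertex ordering a < b < c < d < e < f. The simplices of K, each written with vertices in increasing order, are:

  0-simplices (6): a, b, c, d, e, f
  1-simplices (12): ad, ae, af, bc, bd, be, bf, cd, cf, de, df, ef
  2-simplices (6): ade, adf, bcf, bde, bef, cdf

Hence C_0 ≅ Z^6, C_1 ≅ Z^12, C_2 ≅ Z^6.

The boundary map ∂_1: C_1 → C_0 is given by ∂[p,q] = [q] − [p].
The resulting 6×12 matrix has rank 5, and its Smith normal form has invariant factors (1,1,1,1,1).

The boundary map ∂_2: C_2 → C_1 acts by ∂[p,q,r] = [q,r] − [p,r] + [p,q]. For instance
  ∂adf = df − af + ad,
  ∂bcf = cf − bf + bc.
This gives a 12×6 integer matrix of rank 6; reducing to Smith normal form yields diagonal entries (1,1,1,1,1,1).

Computing H_k = (kernel of ∂_k) / (image of ∂_{k+1}):

  H_0: rank C_0 − rank ∂_1 = 6 − 5 = 1, and the invariant factors of ∂_1 are all 1, so H_0 = Z.
  H_1: rank ker ∂_1 − rank ∂_2 = (12 − 5) − 6 = 1, and the invariant factors of ∂_2 are all 1, so H_1 = Z.
  H_2: rank ker ∂_2 − rank ∂_3 = (6 − 6) − 0 = 0, and there is no ∂_3, so H_2 = 0.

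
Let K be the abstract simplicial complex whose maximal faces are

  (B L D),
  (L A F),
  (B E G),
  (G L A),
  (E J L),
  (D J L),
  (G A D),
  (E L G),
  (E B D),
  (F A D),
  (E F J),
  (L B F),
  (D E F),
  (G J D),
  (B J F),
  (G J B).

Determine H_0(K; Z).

Fix the vertex order A < B < D < E < F < G < J < L and write every simplex with vertices in increasing order. Then dim K = 2 and the simplices of K are:

  0-simplices (8): A, B, D, E, F, G, J, L
  1-simplices (24): AD, AF, AG, AL, BD, BE, BF, BG, BJ, BL, DE, DF, DG, DJ, DL, EF, EG, EJ, EL, FJ, FL, GJ, GL, JL
  2-simplices (16): ADF, ADG, AFL, AGL, BDE, BDL, BEG, BFJ, BFL, BGJ, DEF, DGJ, DJL, EFJ, EGL, EJL

Hence C_0 ≅ Z^8, C_1 ≅ Z^24, C_2 ≅ Z^16.

The boundary map ∂_1: C_1 → C_0 sends each edge [p,q] (with p < q) to q − p.
The resulting 8×24 matrix has rank 7, and its Smith normal form has invariant factors (1,1,1,1,1,1,1).

The boundary map ∂_2: C_2 → C_1 acts by ∂[p,q,r] = [q,r] − [p,r] + [p,q]. For instance
  ∂BEG = EG − BG + BE,
  ∂EJL = JL − EL + EJ.
This gives a 24×16 integer matrix of rank 15; reducing to Smith normal form yields diagonal entries (1,1,1,1,1,1,1,1,1,1,1,1,1,1,1).

Reading off H_k = ker ∂_k / im ∂_{k+1}:

  H_0: rank C_0 − rank ∂_1 = 8 − 7 = 1, and the invariant factors of ∂_1 are all 1, so H_0 ≅ Z.

H_0 ≅ Z.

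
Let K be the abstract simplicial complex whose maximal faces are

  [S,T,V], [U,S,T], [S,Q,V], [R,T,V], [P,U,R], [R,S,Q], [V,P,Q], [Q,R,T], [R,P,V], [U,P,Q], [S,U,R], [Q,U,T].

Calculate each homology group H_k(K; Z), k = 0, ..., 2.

We work with the vertex ordering P < Q < R < S < T < U < V. The simplices of K, each written with vertices in increasing order, are:

  0-simplices (7): P, Q, R, S, T, U, V
  1-simplices (18): PQ, PR, PU, PV, QR, QS, QT, QU, QV, RS, RT, RU, RV, ST, SU, SV, TU, TV
  2-simplices (12): PQU, PQV, PRU, PRV, QRS, QRT, QSV, QTU, RSU, RTV, STU, STV

Hence C_0 ≅ Z^7, C_1 ≅ Z^18, C_2 ≅ Z^12.

Boundary ∂_1: C_1 → C_0 is given by ∂[p,q] = [q] − [p]. For instance
  ∂QU = U − Q.
The resulting 7×18 matrix has rank 6, and its Smith normal form has invariant factors (1,1,1,1,1,1).

The boundary map ∂_2: C_2 → C_1 acts by ∂[p,q,r] = [q,r] − [p,r] + [p,q]. For instance
  ∂QRT = RT − QT + QR,
  ∂QSV = SV − QV + QS.
This gives a 18×12 integer matrix of rank 12; reducing to Smith normal form yields diagonal entries (1,1,1,1,1,1,1,1,1,1,1,2).

From H_k ≅ ker(∂_k) / im(∂_{k+1}) we obtain:

  H_0: rank C_0 − rank ∂_1 = 7 − 6 = 1, and the invariant factors of ∂_1 are all 1, so H_0 ≅ Z.
  H_1: rank ker ∂_1 − rank ∂_2 = (18 − 6) − 12 = 0, and ∂_2 has invariant factor 2 > 1, so H_1 ≅ Z/2.
  H_2: rank ker ∂_2 − rank ∂_3 = (12 − 12) − 0 = 0, and there is no ∂_3, so H_2 ≅ 0.

H_0 = Z,  H_1 = Z/2,  H_2 = 0.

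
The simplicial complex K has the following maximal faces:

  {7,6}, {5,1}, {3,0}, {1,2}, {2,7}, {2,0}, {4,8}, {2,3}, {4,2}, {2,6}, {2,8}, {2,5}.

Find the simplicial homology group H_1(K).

H_1 ≅ Z^4.

Take the total order 0 < 1 < 2 < 3 < 4 < 5 < 6 < 7 < 8 on the vertex set. Then K (dimension 1) consists of the simplices:

  0-simplices (9): [0], [1], [2], [3], [4], [5], [6], [7], [8]
  1-simplices (12): [0,2], [0,3], [1,2], [1,5], [2,3], [2,4], [2,5], [2,6], [2,7], [2,8], [4,8], [6,7]

giving chain groups C_0 ≅ Z^9, C_1 ≅ Z^12.

The boundary map ∂_1: C_1 → C_0 maps an edge to its endpoints' difference, ∂[p,q] = q − p. For instance
  ∂[1,2] = [2] − [1].
The 9×12 boundary matrix has rank 8 and Smith normal form diag(1,1,1,1,1,1,1,1).

Reading off H_k = ker ∂_k / im ∂_{k+1}:

  H_1: rank ker ∂_1 − rank ∂_2 = (12 − 8) − 0 = 4, and there is no ∂_2, so H_1 = Z^4.

(K is a triangulation of a wedge of 4 circles.)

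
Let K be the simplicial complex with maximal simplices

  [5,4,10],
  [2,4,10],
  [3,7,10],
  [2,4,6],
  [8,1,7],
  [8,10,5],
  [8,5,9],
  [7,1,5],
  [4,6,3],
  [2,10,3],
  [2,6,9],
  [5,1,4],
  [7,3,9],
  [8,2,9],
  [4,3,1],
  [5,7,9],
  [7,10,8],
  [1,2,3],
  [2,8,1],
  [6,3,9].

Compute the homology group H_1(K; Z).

H_1 ≅ Z ⊕ Z/2Z.

Fix the vertex order 1 < 2 < 3 < 4 < 5 < 6 < 7 < 8 < 9 < 10 and write every simplex with vertices in increasing order. Then dim K = 2 and the simplices of K are:

  0-simplices (10): [1], [2], [3], [4], [5], [6], [7], [8], [9], [10]
  1-simplices (30): (30 of them)
  2-simplices (20): (20 of them)

Hence C_0 ≅ Z^10, C_1 ≅ Z^30, C_2 ≅ Z^20.

∂_1: C_1 → C_0 sends each edge [p,q] (with p < q) to q − p. For instance
  ∂[7,9] = [9] − [7].
The resulting 10×30 matrix has rank 9, and its Smith normal form has invariant factors (1,1,1,1,1,1,1,1,1).

Boundary ∂_2: C_2 → C_1 maps a triangle to the signed sum of its edges. For instance
  ∂[3,7,10] = [7,10] − [3,10] + [3,7],
  ∂[2,8,9] = [8,9] − [2,9] + [2,8].
The resulting 30×20 matrix has rank 20, and its Smith normal form has invariant factors (1,1,1,1,1,1,1,1,1,1,1,1,1,1,1,1,1,1,1,2).

Reading off H_k = ker ∂_k / im ∂_{k+1}:

  H_1: rank ker ∂_1 − rank ∂_2 = (30 − 9) − 20 = 1, and ∂_2 has invariant factor 2 > 1, so H_1 ≅ Z ⊕ Z/2Z.

(K is a triangulation of the Klein bottle.)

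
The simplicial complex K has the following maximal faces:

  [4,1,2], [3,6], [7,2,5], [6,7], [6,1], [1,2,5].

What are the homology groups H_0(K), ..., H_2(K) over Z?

H_0 ≅ Z,  H_1 ≅ Z,  H_2 = 0.

We work with the vertex ordering 1 < 2 < 3 < 4 < 5 < 6 < 7. The simplices of K, each written with vertices in increasing order, are:

  0-simplices (7): [1], [2], [3], [4], [5], [6], [7]
  1-simplices (10): [1,2], [1,4], [1,5], [1,6], [2,4], [2,5], [2,7], [3,6], [5,7], [6,7]
  2-simplices (3): [1,2,4], [1,2,5], [2,5,7]

giving chain groups C_0 ≅ Z^7, C_1 ≅ Z^10, C_2 ≅ Z^3.

Boundary ∂_1: C_1 → C_0 sends each edge [p,q] (with p < q) to q − p.
The 7×10 boundary matrix has rank 6 and Smith normal form diag(1,1,1,1,1,1).

∂_2: C_2 → C_1 maps a triangle to the signed sum of its edges. For instance
  ∂[2,5,7] = [5,7] − [2,7] + [2,5],
  ∂[1,2,5] = [2,5] − [1,5] + [1,2].
As a 10×3 matrix over Z this has rank 3, with invariant factors (1,1,1).

Now H_k = ker ∂_k / im ∂_{k+1}, so:

  H_0: rank C_0 − rank ∂_1 = 7 − 6 = 1, and the invariant factors of ∂_1 are all 1, so H_0 = Z.
  H_1: rank ker ∂_1 − rank ∂_2 = (10 − 6) − 3 = 1, and the invariant factors of ∂_2 are all 1, so H_1 = Z.
  H_2: rank ker ∂_2 − rank ∂_3 = (3 − 3) − 0 = 0, and there is no ∂_3, so H_2 = 0.

As a check, the Euler characteristic is 7 − 10 + 3 = 0, which agrees with 1 − 1 + 0 = 0.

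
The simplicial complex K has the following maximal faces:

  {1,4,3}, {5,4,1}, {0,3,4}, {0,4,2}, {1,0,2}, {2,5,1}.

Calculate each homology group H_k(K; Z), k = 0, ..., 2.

K has 6 vertices, 12 edges, 6 triangles.
rank ∂_0 = 0, rank ∂_1 = 5 ⇒ b_0 = 6 − 0 − 5 = 1; all invariant factors of ∂_1 are 1 so no torsion. So H_0 ≅ Z.
rank ∂_1 = 5, rank ∂_2 = 6 ⇒ b_1 = 12 − 5 − 6 = 1; all invariant factors of ∂_2 are 1 so no torsion. So H_1 ≅ Z.
rank ∂_2 = 6, rank ∂_3 = 0 ⇒ b_2 = 6 − 6 − 0 = 0. So H_2 ≅ 0.

H_0 = Z,  H_1 = Z,  H_2 = 0.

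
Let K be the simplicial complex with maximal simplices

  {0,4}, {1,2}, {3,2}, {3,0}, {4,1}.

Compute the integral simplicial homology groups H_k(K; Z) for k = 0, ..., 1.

K has 5 vertices, 5 edges.
rank ∂_0 = 0, rank ∂_1 = 4 ⇒ b_0 = 5 − 0 − 4 = 1; all invariant factors of ∂_1 are 1 so no torsion. So H_0 = Z.
rank ∂_1 = 4, rank ∂_2 = 0 ⇒ b_1 = 5 − 4 − 0 = 1. So H_1 = Z.

H_0 = Z,  H_1 = Z.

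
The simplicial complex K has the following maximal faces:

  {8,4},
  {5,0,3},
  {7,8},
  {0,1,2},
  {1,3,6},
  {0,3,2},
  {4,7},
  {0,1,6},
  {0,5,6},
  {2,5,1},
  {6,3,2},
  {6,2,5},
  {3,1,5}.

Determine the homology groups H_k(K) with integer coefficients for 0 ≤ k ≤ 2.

H_0 = Z^2,  H_1 = Z × Z/2,  H_2 = 0.

Take the total order 0 < 1 < 2 < 3 < 4 < 5 < 6 < 7 < 8 on the vertex set. Then K (dimension 2) consists of the simplices:

  0-simplices (9): [0], [1], [2], [3], [4], [5], [6], [7], [8]
  1-simplices (18): [0,1], [0,2], [0,3], [0,5], [0,6], [1,2], [1,3], [1,5], [1,6], [2,3], [2,5], [2,6], [3,5], [3,6], [4,7], [4,8], [5,6], [7,8]
  2-simplices (10): [0,1,2], [0,1,6], [0,2,3], [0,3,5], [0,5,6], [1,2,5], [1,3,5], [1,3,6], [2,3,6], [2,5,6]

giving chain groups C_0 ≅ Z^9, C_1 ≅ Z^18, C_2 ≅ Z^10.

∂_1: C_1 → C_0 maps an edge to its endpoints' difference, ∂[p,q] = q − p. For instance
  ∂[0,1] = [1] − [0].
The resulting 9×18 matrix has rank 7, and its Smith normal form has invariant factors (1,1,1,1,1,1,1).

∂_2: C_2 → C_1 acts by ∂[p,q,r] = [q,r] − [p,r] + [p,q]. For instance
  ∂[2,3,6] = [3,6] − [2,6] + [2,3],
  ∂[2,5,6] = [5,6] − [2,6] + [2,5].
As a 18×10 matrix over Z this has rank 10, with invariant factors (1,1,1,1,1,1,1,1,1,2).

From H_k ≅ ker(∂_k) / im(∂_{k+1}) we obtain:

  H_0: rank C_0 − rank ∂_1 = 9 − 7 = 2, and the invariant factors of ∂_1 are all 1, so H_0 = Z^2.
  H_1: rank ker ∂_1 − rank ∂_2 = (18 − 7) − 10 = 1, and ∂_2 has invariant factor 2 > 1, so H_1 = Z × Z/2.
  H_2: rank ker ∂_2 − rank ∂_3 = (10 − 10) − 0 = 0, and there is no ∂_3, so H_2 = 0.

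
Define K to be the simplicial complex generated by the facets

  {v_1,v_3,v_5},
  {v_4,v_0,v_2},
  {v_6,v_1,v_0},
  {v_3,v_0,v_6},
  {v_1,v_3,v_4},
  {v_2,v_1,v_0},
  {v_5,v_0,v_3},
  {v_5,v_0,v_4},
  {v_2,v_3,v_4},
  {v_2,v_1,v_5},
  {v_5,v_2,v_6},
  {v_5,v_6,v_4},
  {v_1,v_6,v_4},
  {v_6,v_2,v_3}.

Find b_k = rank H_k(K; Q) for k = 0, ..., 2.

b_0 = 1, b_1 = 2, b_2 = 1.

Fix the vertex order v_0 < v_1 < v_2 < v_3 < v_4 < v_5 < v_6 and write every simplex with vertices in increasing order. Then dim K = 2 and the simplices of K are:

  0-simplices (7): [v_0], [v_1], [v_2], [v_3], [v_4], [v_5], [v_6]
  1-simplices (21): (21 of them)
  2-simplices (14): (14 of them)

so the chain groups are C_0 ≅ Z^7, C_1 ≅ Z^21, C_2 ≅ Z^14.

Boundary ∂_1: C_1 → C_0 is given by ∂[p,q] = [q] − [p]. For instance
  ∂[v_1,v_5] = [v_5] − [v_1].
The 7×21 boundary matrix has rank 6 and Smith normal form diag(1,1,1,1,1,1).

The boundary map ∂_2: C_2 → C_1 acts by ∂[p,q,r] = [q,r] − [p,r] + [p,q]. For instance
  ∂[v_0,v_1,v_2] = [v_1,v_2] − [v_0,v_2] + [v_0,v_1],
  ∂[v_1,v_3,v_4] = [v_3,v_4] − [v_1,v_4] + [v_1,v_3].
The resulting 21×14 matrix has rank 13, and its Smith normal form has invariant factors (1,1,1,1,1,1,1,1,1,1,1,1,1).

From H_k ≅ ker(∂_k) / im(∂_{k+1}) we obtain:

  H_0: rank C_0 − rank ∂_1 = 7 − 6 = 1, and the invariant factors of ∂_1 are all 1, so H_0 ≅ Z.
  H_1: rank ker ∂_1 − rank ∂_2 = (21 − 6) − 13 = 2, and the invariant factors of ∂_2 are all 1, so H_1 ≅ Z^2.
  H_2: rank ker ∂_2 − rank ∂_3 = (14 − 13) − 0 = 1, and there is no ∂_3, so H_2 ≅ Z.

As a check, the Euler characteristic is 7 − 21 + 14 = 0, which agrees with 1 − 2 + 1 = 0.

Hence the Betti numbers are b_0 = 1, b_1 = 2, b_2 = 1.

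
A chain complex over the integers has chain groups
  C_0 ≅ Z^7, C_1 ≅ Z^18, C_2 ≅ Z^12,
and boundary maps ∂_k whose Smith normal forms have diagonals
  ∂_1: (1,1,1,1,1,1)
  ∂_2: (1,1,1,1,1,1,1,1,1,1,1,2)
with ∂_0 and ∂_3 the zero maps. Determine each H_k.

H_0 ≅ Z,  H_1 ≅ Z/2Z,  H_2 = 0.

H_0: b_0 = 7 − 0 − 6 = 1; torsion from ∂_1 factors > 1: none. So H_0 ≅ Z.
H_1: b_1 = 18 − 6 − 12 = 0; torsion from ∂_2 factors > 1: [2]. So H_1 ≅ Z/2Z.
H_2: b_2 = 12 − 12 − 0 = 0; torsion from ∂_3 factors > 1: none. So H_2 ≅ 0.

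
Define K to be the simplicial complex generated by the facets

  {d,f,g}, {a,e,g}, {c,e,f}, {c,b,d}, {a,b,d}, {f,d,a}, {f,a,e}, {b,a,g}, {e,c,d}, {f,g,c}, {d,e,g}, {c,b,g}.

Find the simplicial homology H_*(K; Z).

H_0 = Z,  H_1 = Z/2,  H_2 = 0.

We work with the vertex ordering a < b < c < d < e < f < g. The simplices of K, each written with vertices in increasing order, are:

  0-simplices (7): a, b, c, d, e, f, g
  1-simplices (18): ab, ad, ae, af, ag, bc, bd, bg, cd, ce, cf, cg, de, df, dg, ef, eg, fg
  2-simplices (12): abd, abg, adf, aef, aeg, bcd, bcg, cde, cef, cfg, deg, dfg

so the chain groups are C_0 ≅ Z^7, C_1 ≅ Z^18, C_2 ≅ Z^12.

Boundary ∂_1: C_1 → C_0 sends each edge [p,q] (with p < q) to q − p. For instance
  ∂ae = e − a.
As a 7×18 matrix over Z this has rank 6, with invariant factors (1,1,1,1,1,1).

Boundary ∂_2: C_2 → C_1 acts by ∂[p,q,r] = [q,r] − [p,r] + [p,q]. For instance
  ∂adf = df − af + ad,
  ∂bcd = cd − bd + bc.
This gives a 18×12 integer matrix of rank 12; reducing to Smith normal form yields diagonal entries (1,1,1,1,1,1,1,1,1,1,1,2).

From H_k ≅ ker(∂_k) / im(∂_{k+1}) we obtain:

  H_0: rank C_0 − rank ∂_1 = 7 − 6 = 1, and the invariant factors of ∂_1 are all 1, so H_0 = Z.
  H_1: rank ker ∂_1 − rank ∂_2 = (18 − 6) − 12 = 0, and ∂_2 has invariant factor 2 > 1, so H_1 = Z/2.
  H_2: rank ker ∂_2 − rank ∂_3 = (12 − 12) − 0 = 0, and there is no ∂_3, so H_2 = 0.

(K is a triangulation of the real projective plane RP^2.)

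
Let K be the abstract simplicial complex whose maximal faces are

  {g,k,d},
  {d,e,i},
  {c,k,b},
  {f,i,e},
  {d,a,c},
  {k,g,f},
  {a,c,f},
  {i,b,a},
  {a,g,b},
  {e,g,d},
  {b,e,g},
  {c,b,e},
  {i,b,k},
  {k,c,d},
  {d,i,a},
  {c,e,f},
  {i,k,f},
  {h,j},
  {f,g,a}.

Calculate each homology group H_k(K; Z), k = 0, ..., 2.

K has 11 vertices, 28 edges, 18 triangles.
rank ∂_0 = 0, rank ∂_1 = 9 ⇒ b_0 = 11 − 0 − 9 = 2; all invariant factors of ∂_1 are 1 so no torsion. So H_0 ≅ Z^2.
rank ∂_1 = 9, rank ∂_2 = 17 ⇒ b_1 = 28 − 9 − 17 = 2; all invariant factors of ∂_2 are 1 so no torsion. So H_1 ≅ Z^2.
rank ∂_2 = 17, rank ∂_3 = 0 ⇒ b_2 = 18 − 17 − 0 = 1. So H_2 ≅ Z.

H_0 ≅ Z^2,  H_1 ≅ Z^2,  H_2 ≅ Z.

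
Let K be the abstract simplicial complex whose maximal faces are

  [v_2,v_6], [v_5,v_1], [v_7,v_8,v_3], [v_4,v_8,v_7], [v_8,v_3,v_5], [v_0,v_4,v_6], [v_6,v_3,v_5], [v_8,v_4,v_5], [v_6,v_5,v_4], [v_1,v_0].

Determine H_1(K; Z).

H_1 = Z.

Fix the vertex order v_0 < v_1 < v_2 < v_3 < v_4 < v_5 < v_6 < v_7 < v_8 and write every simplex with vertices in increasing order. Then dim K = 2 and the simplices of K are:

  0-simplices (9): [v_0], [v_1], [v_2], [v_3], [v_4], [v_5], [v_6], [v_7], [v_8]
  1-simplices (16): (16 of them)
  2-simplices (7): [v_0,v_4,v_6], [v_3,v_5,v_6], [v_3,v_5,v_8], [v_3,v_7,v_8], [v_4,v_5,v_6], [v_4,v_5,v_8], [v_4,v_7,v_8]

Hence C_0 ≅ Z^9, C_1 ≅ Z^16, C_2 ≅ Z^7.

The boundary map ∂_1: C_1 → C_0 maps an edge to its endpoints' difference, ∂[p,q] = q − p.
As a 9×16 matrix over Z this has rank 8, with invariant factors (1,1,1,1,1,1,1,1).

The boundary map ∂_2: C_2 → C_1 acts by ∂[p,q,r] = [q,r] − [p,r] + [p,q]. For instance
  ∂[v_4,v_5,v_6] = [v_5,v_6] − [v_4,v_6] + [v_4,v_5],
  ∂[v_0,v_4,v_6] = [v_4,v_6] − [v_0,v_6] + [v_0,v_4].
This gives a 16×7 integer matrix of rank 7; reducing to Smith normal form yields diagonal entries (1,1,1,1,1,1,1).

Computing H_k = (kernel of ∂_k) / (image of ∂_{k+1}):

  H_1: rank ker ∂_1 − rank ∂_2 = (16 − 8) − 7 = 1, and the invariant factors of ∂_2 are all 1, so H_1 ≅ Z.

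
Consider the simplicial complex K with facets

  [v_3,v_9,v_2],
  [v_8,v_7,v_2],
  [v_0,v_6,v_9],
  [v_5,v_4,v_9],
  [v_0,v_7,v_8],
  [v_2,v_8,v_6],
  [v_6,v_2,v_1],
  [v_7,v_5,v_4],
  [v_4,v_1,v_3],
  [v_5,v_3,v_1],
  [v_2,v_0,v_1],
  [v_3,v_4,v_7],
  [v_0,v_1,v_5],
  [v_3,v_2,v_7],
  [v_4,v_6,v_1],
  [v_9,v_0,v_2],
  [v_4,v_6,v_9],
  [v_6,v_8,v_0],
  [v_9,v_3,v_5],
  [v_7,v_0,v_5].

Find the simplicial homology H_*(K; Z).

Order the vertices as v_0 < v_1 < v_2 < v_3 < v_4 < v_5 < v_6 < v_7 < v_8 < v_9. Listing each simplex with vertices in this order, K has dimension 2 with simplices:

  0-simplices (10): [v_0], [v_1], [v_2], [v_3], [v_4], [v_5], [v_6], [v_7], [v_8], [v_9]
  1-simplices (30): (30 of them)
  2-simplices (20): (20 of them)

so the chain groups are C_0 ≅ Z^10, C_1 ≅ Z^30, C_2 ≅ Z^20.

The boundary map ∂_1: C_1 → C_0 maps an edge to its endpoints' difference, ∂[p,q] = q − p.
The 10×30 boundary matrix has rank 9 and Smith normal form diag(1,1,1,1,1,1,1,1,1).

∂_2: C_2 → C_1 acts by ∂[p,q,r] = [q,r] − [p,r] + [p,q]. For instance
  ∂[v_1,v_3,v_5] = [v_3,v_5] − [v_1,v_5] + [v_1,v_3],
  ∂[v_1,v_3,v_4] = [v_3,v_4] − [v_1,v_4] + [v_1,v_3].
This gives a 30×20 integer matrix of rank 20; reducing to Smith normal form yields diagonal entries (1,1,1,1,1,1,1,1,1,1,1,1,1,1,1,1,1,1,1,2).

Now H_k = ker ∂_k / im ∂_{k+1}, so:

  H_0: rank C_0 − rank ∂_1 = 10 − 9 = 1, and the invariant factors of ∂_1 are all 1, so H_0 = Z.
  H_1: rank ker ∂_1 − rank ∂_2 = (30 − 9) − 20 = 1, and ∂_2 has invariant factor 2 > 1, so H_1 = Z ⊕ Z/2Z.
  H_2: rank ker ∂_2 − rank ∂_3 = (20 − 20) − 0 = 0, and there is no ∂_3, so H_2 = 0.

H_0 ≅ Z,  H_1 ≅ Z ⊕ Z/2Z,  H_2 = 0.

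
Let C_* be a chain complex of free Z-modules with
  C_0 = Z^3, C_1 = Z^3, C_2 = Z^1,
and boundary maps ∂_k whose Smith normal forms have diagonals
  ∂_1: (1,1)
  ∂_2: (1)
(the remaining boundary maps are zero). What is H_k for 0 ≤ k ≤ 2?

H_0: b_0 = 3 − 0 − 2 = 1; torsion from ∂_1 factors > 1: none. So H_0 = Z.
H_1: b_1 = 3 − 2 − 1 = 0; torsion from ∂_2 factors > 1: none. So H_1 = 0.
H_2: b_2 = 1 − 1 − 0 = 0; torsion from ∂_3 factors > 1: none. So H_2 = 0.

H_0 = Z,  H_1 = 0,  H_2 = 0.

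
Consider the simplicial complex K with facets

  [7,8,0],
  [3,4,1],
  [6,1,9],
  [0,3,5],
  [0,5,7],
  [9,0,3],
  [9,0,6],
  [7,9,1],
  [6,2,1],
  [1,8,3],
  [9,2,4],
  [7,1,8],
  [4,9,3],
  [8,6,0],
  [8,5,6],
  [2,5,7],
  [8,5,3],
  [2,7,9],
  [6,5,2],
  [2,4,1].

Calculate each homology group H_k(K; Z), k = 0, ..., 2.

H_0 = Z,  H_1 = Z × Z/2,  H_2 = 0.

Order the vertices as 0 < 1 < 2 < 3 < 4 < 5 < 6 < 7 < 8 < 9. Listing each simplex with vertices in this order, K has dimension 2 with simplices:

  0-simplices (10): [0], [1], [2], [3], [4], [5], [6], [7], [8], [9]
  1-simplices (30): (30 of them)
  2-simplices (20): (20 of them)

giving chain groups C_0 ≅ Z^10, C_1 ≅ Z^30, C_2 ≅ Z^20.

Boundary ∂_1: C_1 → C_0 maps an edge to its endpoints' difference, ∂[p,q] = q − p.
This gives a 10×30 integer matrix of rank 9; reducing to Smith normal form yields diagonal entries (1,1,1,1,1,1,1,1,1).

The boundary map ∂_2: C_2 → C_1 sends each 2-simplex [p,q,r] to [q,r] − [p,r] + [p,q]. For instance
  ∂[5,6,8] = [6,8] − [5,8] + [5,6],
  ∂[0,3,9] = [3,9] − [0,9] + [0,3].
As a 30×20 matrix over Z this has rank 20, with invariant factors (1,1,1,1,1,1,1,1,1,1,1,1,1,1,1,1,1,1,1,2).

From H_k ≅ ker(∂_k) / im(∂_{k+1}) we obtain:

  H_0: rank C_0 − rank ∂_1 = 10 − 9 = 1, and the invariant factors of ∂_1 are all 1, so H_0 = Z.
  H_1: rank ker ∂_1 − rank ∂_2 = (30 − 9) − 20 = 1, and ∂_2 has invariant factor 2 > 1, so H_1 = Z × Z/2.
  H_2: rank ker ∂_2 − rank ∂_3 = (20 − 20) − 0 = 0, and there is no ∂_3, so H_2 = 0.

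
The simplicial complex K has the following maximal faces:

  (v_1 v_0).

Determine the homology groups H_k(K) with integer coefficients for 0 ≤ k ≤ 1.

H_0 ≅ Z,  H_1 = 0.

K has 2 vertices, 1 edge.
rank ∂_0 = 0, rank ∂_1 = 1 ⇒ b_0 = 2 − 0 − 1 = 1; all invariant factors of ∂_1 are 1 so no torsion. So H_0 = Z.
rank ∂_1 = 1, rank ∂_2 = 0 ⇒ b_1 = 1 − 1 − 0 = 0. So H_1 = 0.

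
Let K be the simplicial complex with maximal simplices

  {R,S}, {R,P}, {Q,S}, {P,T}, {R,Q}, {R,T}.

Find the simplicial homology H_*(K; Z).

We work with the vertex ordering P < Q < R < S < T. The simplices of K, each written with vertices in increasing order, are:

  0-simplices (5): P, Q, R, S, T
  1-simplices (6): PR, PT, QR, QS, RS, RT

giving chain groups C_0 ≅ Z^5, C_1 ≅ Z^6.

The boundary map ∂_1: C_1 → C_0 sends each edge [p,q] (with p < q) to q − p. For instance
  ∂RT = T − R.
As a 5×6 matrix over Z this has rank 4, with invariant factors (1,1,1,1).

Now H_k = ker ∂_k / im ∂_{k+1}, so:

  H_0: rank C_0 − rank ∂_1 = 5 − 4 = 1, and the invariant factors of ∂_1 are all 1, so H_0 = Z.
  H_1: rank ker ∂_1 − rank ∂_2 = (6 − 4) − 0 = 2, and there is no ∂_2, so H_1 = Z^2.

H_0 ≅ Z,  H_1 ≅ Z^2.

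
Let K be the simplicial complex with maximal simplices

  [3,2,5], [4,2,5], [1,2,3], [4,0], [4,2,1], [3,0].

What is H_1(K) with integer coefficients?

H_1 ≅ Z.

Take the total order 0 < 1 < 2 < 3 < 4 < 5 on the vertex set. Then K (dimension 2) consists of the simplices:

  0-simplices (6): [0], [1], [2], [3], [4], [5]
  1-simplices (10): [0,3], [0,4], [1,2], [1,3], [1,4], [2,3], [2,4], [2,5], [3,5], [4,5]
  2-simplices (4): [1,2,3], [1,2,4], [2,3,5], [2,4,5]

so the chain groups are C_0 ≅ Z^6, C_1 ≅ Z^10, C_2 ≅ Z^4.

∂_1: C_1 → C_0 sends each edge [p,q] (with p < q) to q − p. For instance
  ∂[0,3] = [3] − [0].
The resulting 6×10 matrix has rank 5, and its Smith normal form has invariant factors (1,1,1,1,1).

∂_2: C_2 → C_1 maps a triangle to the signed sum of its edges. For instance
  ∂[1,2,4] = [2,4] − [1,4] + [1,2],
  ∂[1,2,3] = [2,3] − [1,3] + [1,2].
This gives a 10×4 integer matrix of rank 4; reducing to Smith normal form yields diagonal entries (1,1,1,1).

From H_k ≅ ker(∂_k) / im(∂_{k+1}) we obtain:

  H_1: rank ker ∂_1 − rank ∂_2 = (10 − 5) − 4 = 1, and the invariant factors of ∂_2 are all 1, so H_1 = Z.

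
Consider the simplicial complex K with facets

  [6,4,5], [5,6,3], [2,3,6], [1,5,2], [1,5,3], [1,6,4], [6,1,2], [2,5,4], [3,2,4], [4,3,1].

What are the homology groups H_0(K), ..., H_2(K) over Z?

Order the vertices as 1 < 2 < 3 < 4 < 5 < 6. Listing each simplex with vertices in this order, K has dimension 2 with simplices:

  0-simplices (6): [1], [2], [3], [4], [5], [6]
  1-simplices (15): [1,2], [1,3], [1,4], [1,5], [1,6], [2,3], [2,4], [2,5], [2,6], [3,4], [3,5], [3,6], [4,5], [4,6], [5,6]
  2-simplices (10): [1,2,5], [1,2,6], [1,3,4], [1,3,5], [1,4,6], [2,3,4], [2,3,6], [2,4,5], [3,5,6], [4,5,6]

Hence C_0 ≅ Z^6, C_1 ≅ Z^15, C_2 ≅ Z^10.

The boundary map ∂_1: C_1 → C_0 is given by ∂[p,q] = [q] − [p].
As a 6×15 matrix over Z this has rank 5, with invariant factors (1,1,1,1,1).

Boundary ∂_2: C_2 → C_1 maps a triangle to the signed sum of its edges. For instance
  ∂[1,3,4] = [3,4] − [1,4] + [1,3],
  ∂[4,5,6] = [5,6] − [4,6] + [4,5].
The resulting 15×10 matrix has rank 10, and its Smith normal form has invariant factors (1,1,1,1,1,1,1,1,1,2).

Now H_k = ker ∂_k / im ∂_{k+1}, so:

  H_0: rank C_0 − rank ∂_1 = 6 − 5 = 1, and the invariant factors of ∂_1 are all 1, so H_0 ≅ Z.
  H_1: rank ker ∂_1 − rank ∂_2 = (15 − 5) − 10 = 0, and ∂_2 has invariant factor 2 > 1, so H_1 ≅ Z_2.
  H_2: rank ker ∂_2 − rank ∂_3 = (10 − 10) − 0 = 0, and there is no ∂_3, so H_2 ≅ 0.

(K is a triangulation of the real projective plane RP^2.)

H_0 ≅ Z,  H_1 ≅ Z_2,  H_2 = 0.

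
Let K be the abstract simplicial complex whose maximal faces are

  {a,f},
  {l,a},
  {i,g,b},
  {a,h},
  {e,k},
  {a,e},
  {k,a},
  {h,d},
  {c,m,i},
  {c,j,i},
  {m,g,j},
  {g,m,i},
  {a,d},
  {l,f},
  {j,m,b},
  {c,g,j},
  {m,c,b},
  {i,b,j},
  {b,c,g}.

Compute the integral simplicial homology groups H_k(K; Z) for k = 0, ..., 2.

Order the vertices as a < b < c < d < e < f < g < h < i < j < k < l < m. Listing each simplex with vertices in this order, K has dimension 2 with simplices:

  0-simplices (13): a, b, c, d, e, f, g, h, i, j, k, l, m
  1-simplices (24): ad, ae, af, ah, ak, al, bc, bg, bi, bj, bm, cg, ci, cj, cm, dh, ek, fl, gi, gj, gm, ij, im, jm
  2-simplices (10): bcg, bcm, bgi, bij, bjm, cgj, cij, cim, gim, gjm

so the chain groups are C_0 ≅ Z^13, C_1 ≅ Z^24, C_2 ≅ Z^10.

∂_1: C_1 → C_0 maps an edge to its endpoints' difference, ∂[p,q] = q − p. For instance
  ∂ah = h − a.
As a 13×24 matrix over Z this has rank 11, with invariant factors (1,1,1,1,1,1,1,1,1,1,1).

∂_2: C_2 → C_1 sends each 2-simplex [p,q,r] to [q,r] − [p,r] + [p,q]. For instance
  ∂cim = im − cm + ci,
  ∂gjm = jm − gm + gj.
As a 24×10 matrix over Z this has rank 10, with invariant factors (1,1,1,1,1,1,1,1,1,2).

Reading off H_k = ker ∂_k / im ∂_{k+1}:

  H_0: rank C_0 − rank ∂_1 = 13 − 11 = 2, and the invariant factors of ∂_1 are all 1, so H_0 = Z^2.
  H_1: rank ker ∂_1 − rank ∂_2 = (24 − 11) − 10 = 3, and ∂_2 has invariant factor 2 > 1, so H_1 = Z^3 ⊕ Z/2.
  H_2: rank ker ∂_2 − rank ∂_3 = (10 − 10) − 0 = 0, and there is no ∂_3, so H_2 = 0.

H_0 ≅ Z^2,  H_1 ≅ Z^3 ⊕ Z/2,  H_2 = 0.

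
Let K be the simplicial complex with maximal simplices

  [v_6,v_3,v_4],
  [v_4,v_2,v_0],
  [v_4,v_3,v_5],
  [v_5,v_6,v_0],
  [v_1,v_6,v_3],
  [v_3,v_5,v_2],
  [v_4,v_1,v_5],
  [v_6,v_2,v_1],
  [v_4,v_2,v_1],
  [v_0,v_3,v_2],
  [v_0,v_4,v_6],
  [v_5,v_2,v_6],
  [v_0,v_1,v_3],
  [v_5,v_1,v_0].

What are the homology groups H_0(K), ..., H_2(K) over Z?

H_0 ≅ Z,  H_1 ≅ Z^2,  H_2 ≅ Z.

Take the total order v_0 < v_1 < v_2 < v_3 < v_4 < v_5 < v_6 on the vertex set. Then K (dimension 2) consists of the simplices:

  0-simplices (7): [v_0], [v_1], [v_2], [v_3], [v_4], [v_5], [v_6]
  1-simplices (21): (21 of them)
  2-simplices (14): (14 of them)

giving chain groups C_0 ≅ Z^7, C_1 ≅ Z^21, C_2 ≅ Z^14.

The boundary map ∂_1: C_1 → C_0 sends each edge [p,q] (with p < q) to q − p.
This gives a 7×21 integer matrix of rank 6; reducing to Smith normal form yields diagonal entries (1,1,1,1,1,1).

Boundary ∂_2: C_2 → C_1 acts by ∂[p,q,r] = [q,r] − [p,r] + [p,q]. For instance
  ∂[v_0,v_5,v_6] = [v_5,v_6] − [v_0,v_6] + [v_0,v_5],
  ∂[v_1,v_4,v_5] = [v_4,v_5] − [v_1,v_5] + [v_1,v_4].
As a 21×14 matrix over Z this has rank 13, with invariant factors (1,1,1,1,1,1,1,1,1,1,1,1,1).

Now H_k = ker ∂_k / im ∂_{k+1}, so:

  H_0: rank C_0 − rank ∂_1 = 7 − 6 = 1, and the invariant factors of ∂_1 are all 1, so H_0 ≅ Z.
  H_1: rank ker ∂_1 − rank ∂_2 = (21 − 6) − 13 = 2, and the invariant factors of ∂_2 are all 1, so H_1 ≅ Z^2.
  H_2: rank ker ∂_2 − rank ∂_3 = (14 − 13) − 0 = 1, and there is no ∂_3, so H_2 ≅ Z.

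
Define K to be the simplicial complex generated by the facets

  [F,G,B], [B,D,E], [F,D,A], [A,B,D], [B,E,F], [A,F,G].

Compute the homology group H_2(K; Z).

H_2 = 0.

We work with the vertex ordering A < B < D < E < F < G. The simplices of K, each written with vertices in increasing order, are:

  0-simplices (6): A, B, D, E, F, G
  1-simplices (12): AB, AD, AF, AG, BD, BE, BF, BG, DE, DF, EF, FG
  2-simplices (6): ABD, ADF, AFG, BDE, BEF, BFG

so the chain groups are C_0 ≅ Z^6, C_1 ≅ Z^12, C_2 ≅ Z^6.

The boundary map ∂_1: C_1 → C_0 sends each edge [p,q] (with p < q) to q − p.
The resulting 6×12 matrix has rank 5, and its Smith normal form has invariant factors (1,1,1,1,1).

The boundary map ∂_2: C_2 → C_1 sends each 2-simplex [p,q,r] to [q,r] − [p,r] + [p,q]. For instance
  ∂BEF = EF − BF + BE,
  ∂BDE = DE − BE + BD.
The 12×6 boundary matrix has rank 6 and Smith normal form diag(1,1,1,1,1,1).

Computing H_k = (kernel of ∂_k) / (image of ∂_{k+1}):

  H_2: rank ker ∂_2 − rank ∂_3 = (6 − 6) − 0 = 0, and there is no ∂_3, so H_2 = 0.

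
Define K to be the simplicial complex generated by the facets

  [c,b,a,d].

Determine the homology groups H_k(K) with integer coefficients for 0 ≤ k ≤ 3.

H_0 = Z,  H_1 = 0,  H_2 = 0,  H_3 = 0.

K has 4 vertices, 6 edges, 4 triangles, 1 3-simplex.
rank ∂_0 = 0, rank ∂_1 = 3 ⇒ b_0 = 4 − 0 − 3 = 1; all invariant factors of ∂_1 are 1 so no torsion. So H_0 ≅ Z.
rank ∂_1 = 3, rank ∂_2 = 3 ⇒ b_1 = 6 − 3 − 3 = 0; all invariant factors of ∂_2 are 1 so no torsion. So H_1 ≅ 0.
rank ∂_2 = 3, rank ∂_3 = 1 ⇒ b_2 = 4 − 3 − 1 = 0; all invariant factors of ∂_3 are 1 so no torsion. So H_2 ≅ 0.
rank ∂_3 = 1, rank ∂_4 = 0 ⇒ b_3 = 1 − 1 − 0 = 0. So H_3 ≅ 0.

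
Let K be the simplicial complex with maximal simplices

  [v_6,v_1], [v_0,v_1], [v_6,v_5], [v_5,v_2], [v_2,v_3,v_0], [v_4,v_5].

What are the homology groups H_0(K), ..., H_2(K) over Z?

H_0 = Z,  H_1 = Z,  H_2 = 0.

Take the total order v_0 < v_1 < v_2 < v_3 < v_4 < v_5 < v_6 on the vertex set. Then K (dimension 2) consists of the simplices:

  0-simplices (7): [v_0], [v_1], [v_2], [v_3], [v_4], [v_5], [v_6]
  1-simplices (8): [v_0,v_1], [v_0,v_2], [v_0,v_3], [v_1,v_6], [v_2,v_3], [v_2,v_5], [v_4,v_5], [v_5,v_6]
  2-simplices (1): [v_0,v_2,v_3]

giving chain groups C_0 ≅ Z^7, C_1 ≅ Z^8, C_2 ≅ Z^1.

The boundary map ∂_1: C_1 → C_0 is given by ∂[p,q] = [q] − [p]. For instance
  ∂[v_1,v_6] = [v_6] − [v_1].
The resulting 7×8 matrix has rank 6, and its Smith normal form has invariant factors (1,1,1,1,1,1).

The boundary map ∂_2: C_2 → C_1 acts by ∂[p,q,r] = [q,r] − [p,r] + [p,q]. For instance
  ∂[v_0,v_2,v_3] = [v_2,v_3] − [v_0,v_3] + [v_0,v_2].
The 8×1 boundary matrix has rank 1 and Smith normal form diag(1).

Reading off H_k = ker ∂_k / im ∂_{k+1}:

  H_0: rank C_0 − rank ∂_1 = 7 − 6 = 1, and the invariant factors of ∂_1 are all 1, so H_0 ≅ Z.
  H_1: rank ker ∂_1 − rank ∂_2 = (8 − 6) − 1 = 1, and the invariant factors of ∂_2 are all 1, so H_1 ≅ Z.
  H_2: rank ker ∂_2 − rank ∂_3 = (1 − 1) − 0 = 0, and there is no ∂_3, so H_2 ≅ 0.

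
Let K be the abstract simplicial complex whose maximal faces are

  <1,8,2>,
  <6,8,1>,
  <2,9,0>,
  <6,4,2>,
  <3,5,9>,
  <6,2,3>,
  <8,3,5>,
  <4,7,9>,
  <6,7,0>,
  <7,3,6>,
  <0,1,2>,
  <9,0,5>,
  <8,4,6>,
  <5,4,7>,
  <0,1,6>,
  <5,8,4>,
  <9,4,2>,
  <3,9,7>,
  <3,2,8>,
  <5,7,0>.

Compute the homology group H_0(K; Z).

Take the total order 0 < 1 < 2 < 3 < 4 < 5 < 6 < 7 < 8 < 9 on the vertex set. Then K (dimension 2) consists of the simplices:

  0-simplices (10): [0], [1], [2], [3], [4], [5], [6], [7], [8], [9]
  1-simplices (30): (30 of them)
  2-simplices (20): (20 of them)

Hence C_0 ≅ Z^10, C_1 ≅ Z^30, C_2 ≅ Z^20.

∂_1: C_1 → C_0 sends each edge [p,q] (with p < q) to q − p.
This gives a 10×30 integer matrix of rank 9; reducing to Smith normal form yields diagonal entries (1,1,1,1,1,1,1,1,1).

∂_2: C_2 → C_1 maps a triangle to the signed sum of its edges. For instance
  ∂[1,2,8] = [2,8] − [1,8] + [1,2],
  ∂[0,1,6] = [1,6] − [0,6] + [0,1].
As a 30×20 matrix over Z this has rank 20, with invariant factors (1,1,1,1,1,1,1,1,1,1,1,1,1,1,1,1,1,1,1,2).

Reading off H_k = ker ∂_k / im ∂_{k+1}:

  H_0: rank C_0 − rank ∂_1 = 10 − 9 = 1, and the invariant factors of ∂_1 are all 1, so H_0 ≅ Z.

(K is a triangulation of the Klein bottle.)

H_0 = Z.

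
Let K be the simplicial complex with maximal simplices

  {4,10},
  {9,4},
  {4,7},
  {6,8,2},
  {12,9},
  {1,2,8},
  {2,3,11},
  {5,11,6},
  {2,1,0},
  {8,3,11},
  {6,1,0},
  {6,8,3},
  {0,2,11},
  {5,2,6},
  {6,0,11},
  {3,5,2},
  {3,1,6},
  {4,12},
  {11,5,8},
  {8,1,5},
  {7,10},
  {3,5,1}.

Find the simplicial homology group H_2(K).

H_2 ≅ Z.

Fix the vertex order 0 < 1 < 2 < 3 < 4 < 5 < 6 < 7 < 8 < 9 < 10 < 11 < 12 and write every simplex with vertices in increasing order. Then dim K = 2 and the simplices of K are:

  0-simplices (13): [0], [1], [2], [3], [4], [5], [6], [7], [8], [9], [10], [11], [12]
  1-simplices (30): (30 of them)
  2-simplices (16): [0,1,2], [0,1,6], [0,2,11], [0,6,11], [1,2,8], [1,3,5], [1,3,6], [1,5,8], [2,3,5], [2,3,11], [2,5,6], [2,6,8], [3,6,8], [3,8,11], [5,6,11], [5,8,11]

Hence C_0 ≅ Z^13, C_1 ≅ Z^30, C_2 ≅ Z^16.

∂_1: C_1 → C_0 sends each edge [p,q] (with p < q) to q − p. For instance
  ∂[4,7] = [7] − [4].
The resulting 13×30 matrix has rank 11, and its Smith normal form has invariant factors (1,1,1,1,1,1,1,1,1,1,1).

∂_2: C_2 → C_1 acts by ∂[p,q,r] = [q,r] − [p,r] + [p,q]. For instance
  ∂[5,6,11] = [6,11] − [5,11] + [5,6],
  ∂[3,6,8] = [6,8] − [3,8] + [3,6].
The 30×16 boundary matrix has rank 15 and Smith normal form diag(1,1,1,1,1,1,1,1,1,1,1,1,1,1,1).

From H_k ≅ ker(∂_k) / im(∂_{k+1}) we obtain:

  H_2: rank ker ∂_2 − rank ∂_3 = (16 − 15) − 0 = 1, and there is no ∂_3, so H_2 ≅ Z.

(K is a triangulation of the disjoint union of a wedge of 2 circles and the torus T^2.)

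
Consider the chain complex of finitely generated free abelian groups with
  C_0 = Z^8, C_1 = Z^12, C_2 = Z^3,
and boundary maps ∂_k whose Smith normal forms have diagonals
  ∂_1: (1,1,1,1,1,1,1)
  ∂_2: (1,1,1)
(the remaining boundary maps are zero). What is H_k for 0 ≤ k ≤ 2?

H_0 = Z,  H_1 = Z^2,  H_2 = 0.

H_0: b_0 = 8 − 0 − 7 = 1; torsion from ∂_1 factors > 1: none. So H_0 = Z.
H_1: b_1 = 12 − 7 − 3 = 2; torsion from ∂_2 factors > 1: none. So H_1 = Z^2.
H_2: b_2 = 3 − 3 − 0 = 0; torsion from ∂_3 factors > 1: none. So H_2 = 0.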